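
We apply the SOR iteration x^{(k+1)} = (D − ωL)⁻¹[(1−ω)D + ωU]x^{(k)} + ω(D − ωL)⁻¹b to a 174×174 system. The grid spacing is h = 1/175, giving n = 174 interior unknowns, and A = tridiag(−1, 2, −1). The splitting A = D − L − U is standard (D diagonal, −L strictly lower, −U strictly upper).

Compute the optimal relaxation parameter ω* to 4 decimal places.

spectrum of D⁻¹(L+U) = {cos(kπ/175) : 1≤k≤174}; ρ_J = cos(π/175) = 0.9998.
√(1−ρ_J²) = |sin(π/175)| = 0.01795
Then 2/(1+√(1−ρ_J²)) = 2/(1+0.01795); ω* = 2/1.01795 = 1.9647.
At ω = 1.9647 every |λ(B_ω)| = ω−1, so ρ_SOR = 0.9647.

ω* = 1.9647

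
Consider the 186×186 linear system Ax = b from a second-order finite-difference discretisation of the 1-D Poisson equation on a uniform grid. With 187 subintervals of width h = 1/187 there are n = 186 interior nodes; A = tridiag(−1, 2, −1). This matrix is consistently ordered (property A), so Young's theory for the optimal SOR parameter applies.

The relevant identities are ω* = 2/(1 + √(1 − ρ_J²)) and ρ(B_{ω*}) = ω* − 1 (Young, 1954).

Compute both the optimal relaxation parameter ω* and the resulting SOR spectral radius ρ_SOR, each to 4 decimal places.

ρ_J = max_k |cos(kπ/187)| = cos(π/187) = 0.9999
1 − cos²(π/187) = sin²(π/187) ⇒ √(1−ρ_J²) = sin(π/187) = 0.01680.
ω* = 2 / (1 + 0.01680) = 2 / 1.01680 ≈ 1.9670.
ρ_SOR = ω* − 1 = 1.9670 − 1 = 0.9670.

ω* = 1.9670, ρ_SOR = 0.9670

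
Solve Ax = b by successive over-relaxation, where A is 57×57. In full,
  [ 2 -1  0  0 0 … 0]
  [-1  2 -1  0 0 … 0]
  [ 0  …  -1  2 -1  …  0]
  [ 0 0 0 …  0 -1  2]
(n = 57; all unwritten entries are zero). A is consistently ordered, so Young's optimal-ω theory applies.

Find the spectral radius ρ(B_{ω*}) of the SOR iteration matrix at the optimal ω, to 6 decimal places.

ρ_SOR = 0.897283

With n=57, ρ(Jacobi) = cos(π/58) = 0.998533.
√(1−ρ_J²) = |sin(π/58)| = 0.0541389
ω* = 2 / (1 + 0.0541389) = 2 / 1.0541389 ≈ 1.897283.
and ρ(B_{ω*}) = 1.897283 − 1 = 0.897283.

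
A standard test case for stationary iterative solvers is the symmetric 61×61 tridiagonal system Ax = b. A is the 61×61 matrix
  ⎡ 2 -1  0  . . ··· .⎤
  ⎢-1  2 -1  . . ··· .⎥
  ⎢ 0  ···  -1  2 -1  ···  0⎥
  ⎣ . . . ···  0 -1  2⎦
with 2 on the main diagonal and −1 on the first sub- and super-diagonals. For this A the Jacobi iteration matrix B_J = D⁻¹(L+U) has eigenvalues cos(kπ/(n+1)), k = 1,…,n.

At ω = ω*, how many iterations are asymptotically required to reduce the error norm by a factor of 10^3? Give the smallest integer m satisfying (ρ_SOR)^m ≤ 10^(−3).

B_J for the 61×61 system has eigenvalues cos(kπ/62); ρ_J = cos(π/62) = 0.9987165.
√(1−ρ_J²) = |sin(π/62)| = 0.0506492
ω* = 2/(1+0.0506492) = 1.9035849
and ρ(B_{ω*}) = 1.9035849 − 1 = 0.9035849.
m ≥ 3·ln10 / (−ln 0.9035849) = 68.134; smallest integer m = 69.

m = 69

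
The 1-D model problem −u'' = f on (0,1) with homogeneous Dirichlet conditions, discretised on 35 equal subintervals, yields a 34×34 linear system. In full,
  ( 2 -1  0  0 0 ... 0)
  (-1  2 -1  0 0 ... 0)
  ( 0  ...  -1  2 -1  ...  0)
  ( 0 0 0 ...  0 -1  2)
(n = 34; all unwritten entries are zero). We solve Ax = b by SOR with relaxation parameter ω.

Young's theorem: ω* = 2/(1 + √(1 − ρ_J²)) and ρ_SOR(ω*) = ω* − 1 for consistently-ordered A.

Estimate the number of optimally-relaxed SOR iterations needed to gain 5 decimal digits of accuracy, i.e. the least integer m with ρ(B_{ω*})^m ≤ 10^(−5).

With n=34, ρ(Jacobi) = cos(π/35) = 0.9959743.
√(1−ρ_J²) simplifies to sin(π/35) = 0.0896393.
ω* = 2/(1+0.0896393) = 1.8354698
ρ_SOR = ω* − 1 ≈ 0.8354698.
5·ln10 = 11.5129; −ln(0.8354698) = 0.179761; m = ⌈11.5129/0.179761⌉ = ⌈64.046⌉ = 65.

m = 65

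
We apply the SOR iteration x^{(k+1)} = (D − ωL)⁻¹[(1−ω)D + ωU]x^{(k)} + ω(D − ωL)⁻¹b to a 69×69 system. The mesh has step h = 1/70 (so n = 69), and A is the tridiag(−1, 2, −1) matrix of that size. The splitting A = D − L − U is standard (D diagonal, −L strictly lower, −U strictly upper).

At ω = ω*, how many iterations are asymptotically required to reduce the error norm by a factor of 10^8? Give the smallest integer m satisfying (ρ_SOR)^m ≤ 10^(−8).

m = 206

n=69: λ(B_J) = 1 − λ(A)/2 = cos(kπ/70); k=1 gives ρ_J = 0.9989931.
√(1−ρ_J²) simplifies to sin(π/70) = 0.0448648.
ω* = 2/(1+0.0448648) = 1.9141232
[ρ_SOR] ω* − 1 = 0.9141232.
m ≥ 8·ln10 / (−ln 0.9141232) = 205.153; smallest integer m = 206.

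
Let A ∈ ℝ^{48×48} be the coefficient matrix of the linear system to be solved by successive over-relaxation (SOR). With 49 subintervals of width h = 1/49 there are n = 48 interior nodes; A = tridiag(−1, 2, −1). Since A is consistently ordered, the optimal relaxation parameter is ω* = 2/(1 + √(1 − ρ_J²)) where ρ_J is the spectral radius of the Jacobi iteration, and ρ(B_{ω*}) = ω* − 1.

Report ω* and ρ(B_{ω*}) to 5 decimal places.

B_J for the 48×48 system has eigenvalues cos(kπ/49); ρ_J = cos(π/49) = 0.99795.
root = sin(π/49) = 0.064070  (since 1−cos² = sin²).
[ω*] 2 ÷ (1 + 0.064070) = 2 ÷ 1.064070 = 1.87958.
Hence ρ(B_{ω*}) = 1.87958 − 1 = 0.87958.

ω* = 1.87958, ρ_SOR = 0.87958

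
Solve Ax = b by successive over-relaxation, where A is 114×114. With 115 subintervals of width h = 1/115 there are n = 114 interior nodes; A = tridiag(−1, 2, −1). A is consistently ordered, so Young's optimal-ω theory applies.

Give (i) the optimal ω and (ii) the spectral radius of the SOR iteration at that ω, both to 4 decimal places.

ω* = 1.9468, ρ_SOR = 0.9468

With n=114, ρ(Jacobi) = cos(π/115) = 0.9996.
root = sin(π/115) = 0.02731  (since 1−cos² = sin²).
Young: ω* = 2/(1+√(1−ρ_J²)) = 2/(1+0.02731) = 2/1.02731 = 1.9468.
ρ_SOR = ω* − 1 ≈ 0.9468.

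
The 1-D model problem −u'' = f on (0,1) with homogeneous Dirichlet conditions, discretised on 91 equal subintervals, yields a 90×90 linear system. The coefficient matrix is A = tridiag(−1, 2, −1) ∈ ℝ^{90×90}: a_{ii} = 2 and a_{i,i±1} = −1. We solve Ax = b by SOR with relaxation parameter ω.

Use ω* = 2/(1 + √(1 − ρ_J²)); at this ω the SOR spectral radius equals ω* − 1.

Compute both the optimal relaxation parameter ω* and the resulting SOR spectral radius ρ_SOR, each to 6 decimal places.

ω* = 1.933271, ρ_SOR = 0.933271

½·tridiag(1,0,1) at n=90: λ_k = cos(kπ/91); max |λ| at k=1 ⇒ ρ_J = cos(π/91) ≈ 0.999404.
root = sin(π/91) = 0.0345161  (since 1−cos² = sin²).
So ω* = 2/1.0345161 = 1.933271 (Young).
ρ_SOR = ω* − 1 ≈ 0.933271.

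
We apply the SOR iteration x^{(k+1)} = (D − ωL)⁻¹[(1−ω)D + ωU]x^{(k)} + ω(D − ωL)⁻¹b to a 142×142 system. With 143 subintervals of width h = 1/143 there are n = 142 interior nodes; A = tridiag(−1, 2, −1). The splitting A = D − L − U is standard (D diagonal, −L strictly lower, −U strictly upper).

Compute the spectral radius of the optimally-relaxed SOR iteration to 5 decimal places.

½·tridiag(1,0,1) at n=142: λ_k = cos(kπ/143); max |λ| at k=1 ⇒ ρ_J = cos(π/143) ≈ 0.99976.
√(1−ρ_J²) = |sin(π/143)| = 0.021967
ω* = 2/(1+0.021967) = 1.95701
ρ_SOR = ω* − 1 = 1.95701 − 1 = 0.95701.

ρ_SOR = 0.95701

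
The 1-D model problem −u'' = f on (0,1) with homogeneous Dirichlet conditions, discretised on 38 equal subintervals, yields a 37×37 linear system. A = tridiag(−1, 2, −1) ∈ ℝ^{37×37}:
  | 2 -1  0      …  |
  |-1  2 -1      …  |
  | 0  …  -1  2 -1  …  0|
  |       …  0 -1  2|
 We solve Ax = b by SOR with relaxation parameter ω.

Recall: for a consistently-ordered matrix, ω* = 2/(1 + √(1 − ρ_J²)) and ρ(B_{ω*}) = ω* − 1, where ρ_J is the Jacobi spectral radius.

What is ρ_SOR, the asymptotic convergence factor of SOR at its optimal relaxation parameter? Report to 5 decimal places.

ρ_SOR = 0.84744

[ρ_J] n=37: ρ(B_J) = cos(π/(n+1)) = cos(π/38) = 0.99658.
√(1−ρ_J²) = |sin(π/38)| = 0.082579
So ω* = 2/1.082579 = 1.84744 (Young).
ρ(B_{ω*}) = ω*−1 = 0.84744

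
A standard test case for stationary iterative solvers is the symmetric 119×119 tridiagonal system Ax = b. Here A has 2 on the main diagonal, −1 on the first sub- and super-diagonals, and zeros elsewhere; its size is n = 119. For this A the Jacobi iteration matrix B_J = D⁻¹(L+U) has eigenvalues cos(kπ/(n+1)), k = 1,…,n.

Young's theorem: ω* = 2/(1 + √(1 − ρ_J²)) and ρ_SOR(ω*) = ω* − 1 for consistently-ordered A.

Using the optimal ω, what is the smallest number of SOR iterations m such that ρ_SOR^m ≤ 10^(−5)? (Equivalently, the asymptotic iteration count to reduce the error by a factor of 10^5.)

n=119: λ(B_J) = 1 − λ(A)/2 = cos(kπ/120); k=1 gives ρ_J = 0.9996573.
root = sin(π/120) = 0.0261769  (since 1−cos² = sin²).
ω* = 2 / (1 + 0.0261769) = 2 / 1.0261769 ≈ 1.9489817.
[ρ_SOR] ω* − 1 = 0.9489817.
ρ_SOR^m ≤ 10^(−5) ⇔ m ≥ 5·ln10/(−ln 0.9489817) = 11.5129/0.0523658 = 219.855; m = ⌈219.855⌉ = 220.

m = 220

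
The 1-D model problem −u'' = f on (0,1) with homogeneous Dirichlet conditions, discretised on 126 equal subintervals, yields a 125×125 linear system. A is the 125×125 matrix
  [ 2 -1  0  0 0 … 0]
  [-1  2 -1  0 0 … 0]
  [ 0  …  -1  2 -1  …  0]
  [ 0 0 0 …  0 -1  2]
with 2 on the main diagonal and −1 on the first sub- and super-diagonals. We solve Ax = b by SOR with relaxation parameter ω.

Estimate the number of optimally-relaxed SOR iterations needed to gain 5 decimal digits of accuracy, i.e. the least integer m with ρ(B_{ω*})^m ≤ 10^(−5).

[ρ_J] n=125: ρ(B_J) = cos(π/(n+1)) = cos(π/126) = 0.9996892.
√(1−ρ_J²) simplifies to sin(π/126) = 0.0249307.
ω* = 2/(1+0.0249307) = 1.9513514
ρ_SOR = ω* − 1 ≈ 0.9513514.
For 5 digits: m = 5·ln10 / (−ln 0.9513514) = 11.5129/0.0498718 = 230.850; round up → m = 231.

m = 231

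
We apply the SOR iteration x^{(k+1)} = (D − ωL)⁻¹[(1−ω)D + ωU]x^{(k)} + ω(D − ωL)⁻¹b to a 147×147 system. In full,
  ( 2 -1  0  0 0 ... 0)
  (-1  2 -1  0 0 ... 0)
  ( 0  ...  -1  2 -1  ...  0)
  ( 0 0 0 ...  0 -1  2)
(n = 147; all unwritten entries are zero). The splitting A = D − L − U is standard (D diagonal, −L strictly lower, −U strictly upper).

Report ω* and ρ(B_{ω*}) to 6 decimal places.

ω* = 1.958432, ρ_SOR = 0.958432

½·tridiag(1,0,1) at n=147: λ_k = cos(kπ/148); max |λ| at k=1 ⇒ ρ_J = cos(π/148) ≈ 0.999775.
1 − cos²(π/148) = sin²(π/148) ⇒ √(1−ρ_J²) = sin(π/148) = 0.0212254.
So ω* = 2/1.0212254 = 1.958432 (Young).
ρ_SOR = ω* − 1 = 1.958432 − 1 = 0.958432.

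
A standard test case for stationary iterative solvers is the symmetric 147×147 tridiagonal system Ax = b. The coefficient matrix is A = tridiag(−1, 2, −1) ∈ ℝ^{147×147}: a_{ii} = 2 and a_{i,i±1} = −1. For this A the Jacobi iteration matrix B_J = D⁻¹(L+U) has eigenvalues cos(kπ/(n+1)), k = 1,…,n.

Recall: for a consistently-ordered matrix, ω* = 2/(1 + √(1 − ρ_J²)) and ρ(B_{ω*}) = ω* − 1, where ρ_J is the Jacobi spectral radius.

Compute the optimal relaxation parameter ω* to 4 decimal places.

B_J for the 147×147 system has eigenvalues cos(kπ/148); ρ_J = cos(π/148) = 0.9998.
√(1−ρ_J²) simplifies to sin(π/148) = 0.02123.
So ω* = 2/1.02123 = 1.9584 (Young).
ρ_SOR = ω* − 1 ≈ 0.9584.

ω* = 1.9584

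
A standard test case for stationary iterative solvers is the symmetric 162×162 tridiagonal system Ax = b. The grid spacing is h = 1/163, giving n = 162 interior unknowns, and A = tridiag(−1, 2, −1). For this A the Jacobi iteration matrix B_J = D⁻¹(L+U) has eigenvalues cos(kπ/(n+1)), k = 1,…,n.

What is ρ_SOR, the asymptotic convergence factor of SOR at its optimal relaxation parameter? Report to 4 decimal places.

ρ_SOR = 0.9622

With n=162, ρ(Jacobi) = cos(π/163) = 0.9998.
√(1 − cos²(π/163)) = sin(π/163) ≈ 0.01927.
ω* = 2/(1 + 0.01927) = 2/1.01927 = 1.9622.
ρ_SOR = ω* − 1 ≈ 0.9622.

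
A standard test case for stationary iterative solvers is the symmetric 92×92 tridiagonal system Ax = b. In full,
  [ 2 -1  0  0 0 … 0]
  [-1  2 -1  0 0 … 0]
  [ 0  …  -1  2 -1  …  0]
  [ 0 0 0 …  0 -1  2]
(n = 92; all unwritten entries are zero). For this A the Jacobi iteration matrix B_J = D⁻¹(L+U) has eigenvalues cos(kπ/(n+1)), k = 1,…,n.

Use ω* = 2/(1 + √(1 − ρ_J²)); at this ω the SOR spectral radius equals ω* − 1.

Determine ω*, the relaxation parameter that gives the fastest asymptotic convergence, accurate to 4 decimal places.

½·tridiag(1,0,1) at n=92: λ_k = cos(kπ/93); max |λ| at k=1 ⇒ ρ_J = cos(π/93) ≈ 0.9994.
1 − cos²(π/93) = sin²(π/93) ⇒ √(1−ρ_J²) = sin(π/93) = 0.03377.
Young: ω* = 2/(1+√(1−ρ_J²)) = 2/(1+0.03377) = 2/1.03377 = 1.9347.
Hence ρ(B_{ω*}) = 1.9347 − 1 = 0.9347.

ω* = 1.9347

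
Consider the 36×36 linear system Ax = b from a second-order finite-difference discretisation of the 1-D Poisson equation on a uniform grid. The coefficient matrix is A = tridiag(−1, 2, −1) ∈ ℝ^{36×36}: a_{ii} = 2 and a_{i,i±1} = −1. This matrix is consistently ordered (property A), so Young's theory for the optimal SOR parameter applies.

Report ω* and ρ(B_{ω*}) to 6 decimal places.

ω* = 1.843648, ρ_SOR = 0.843648

n=36: λ(B_J) = 1 − λ(A)/2 = cos(kπ/37); k=1 gives ρ_J = 0.996397.
root = sin(π/37) = 0.0848059  (since 1−cos² = sin²).
ω* = 2/(1 + 0.0848059) = 2/1.0848059 = 1.843648.
ρ(B_{ω*}) = ω*−1 = 0.843648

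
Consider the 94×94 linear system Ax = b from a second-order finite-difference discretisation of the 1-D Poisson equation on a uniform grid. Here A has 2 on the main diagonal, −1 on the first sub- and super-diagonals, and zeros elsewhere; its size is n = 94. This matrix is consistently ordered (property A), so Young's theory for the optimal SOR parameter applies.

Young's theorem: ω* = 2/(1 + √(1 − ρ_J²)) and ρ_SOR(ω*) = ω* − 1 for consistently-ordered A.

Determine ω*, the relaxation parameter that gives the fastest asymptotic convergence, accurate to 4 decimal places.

ρ_J = max_k |cos(kπ/95)| = cos(π/95) = 0.9995
√(1−ρ_J²) simplifies to sin(π/95) = 0.03306.
Then 2/(1+√(1−ρ_J²)) = 2/(1+0.03306); ω* = 2/1.03306 = 1.9360.
ρ(B_{ω*}) = ω*−1 = 0.9360

ω* = 1.9360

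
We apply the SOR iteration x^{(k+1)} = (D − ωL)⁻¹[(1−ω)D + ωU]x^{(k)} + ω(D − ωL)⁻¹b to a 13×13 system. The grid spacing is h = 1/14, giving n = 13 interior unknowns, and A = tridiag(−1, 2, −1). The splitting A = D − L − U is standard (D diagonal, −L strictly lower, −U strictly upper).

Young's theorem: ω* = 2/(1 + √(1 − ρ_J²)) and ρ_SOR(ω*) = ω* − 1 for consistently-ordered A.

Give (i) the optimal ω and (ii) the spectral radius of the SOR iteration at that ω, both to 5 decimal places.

ω* = 1.63596, ρ_SOR = 0.63596

With n=13, ρ(Jacobi) = cos(π/14) = 0.97493.
√(1−ρ_J²) = |sin(π/14)| = 0.222521
ω* = 2 / (1 + 0.222521) = 2 / 1.222521 ≈ 1.63596.
ρ(B_{ω*}) = ω*−1 = 0.63596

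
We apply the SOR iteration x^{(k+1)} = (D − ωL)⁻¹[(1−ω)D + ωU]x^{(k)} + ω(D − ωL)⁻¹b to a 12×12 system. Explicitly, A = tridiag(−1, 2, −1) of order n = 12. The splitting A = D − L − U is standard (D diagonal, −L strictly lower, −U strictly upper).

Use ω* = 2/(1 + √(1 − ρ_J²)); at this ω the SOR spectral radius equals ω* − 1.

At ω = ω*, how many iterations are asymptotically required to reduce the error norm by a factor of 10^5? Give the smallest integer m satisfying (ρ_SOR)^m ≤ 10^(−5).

With n=12, ρ(Jacobi) = cos(π/13) = 0.9709418.
√(1 − cos²(π/13)) = sin(π/13) ≈ 0.2393157.
ω* = 2/(1+0.2393157) = 1.6137938
ρ_SOR = ω* − 1 ≈ 0.6137938.
(0.6137938)^m ≤ 10^{−5}  ⇒  m·ln(0.6137938) ≤ −5·ln10  ⇒  m ≥ 23.587  ⇒  m = 24

m = 24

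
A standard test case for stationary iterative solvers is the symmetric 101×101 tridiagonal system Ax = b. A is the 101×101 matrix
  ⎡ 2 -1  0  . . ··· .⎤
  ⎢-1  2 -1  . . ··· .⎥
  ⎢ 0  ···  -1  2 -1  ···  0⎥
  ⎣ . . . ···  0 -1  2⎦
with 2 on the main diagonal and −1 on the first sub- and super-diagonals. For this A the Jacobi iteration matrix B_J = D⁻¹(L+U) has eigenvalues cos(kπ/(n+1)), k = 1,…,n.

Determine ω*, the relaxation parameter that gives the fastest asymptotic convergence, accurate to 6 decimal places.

ω* = 1.940250

[ρ_J] n=101: ρ(B_J) = cos(π/(n+1)) = cos(π/102) = 0.999526.
√(1 − cos²(π/102)) = sin(π/102) ≈ 0.0307951.
So ω* = 2/1.0307951 = 1.940250 (Young).
ρ_SOR = ω* − 1 ≈ 0.940250.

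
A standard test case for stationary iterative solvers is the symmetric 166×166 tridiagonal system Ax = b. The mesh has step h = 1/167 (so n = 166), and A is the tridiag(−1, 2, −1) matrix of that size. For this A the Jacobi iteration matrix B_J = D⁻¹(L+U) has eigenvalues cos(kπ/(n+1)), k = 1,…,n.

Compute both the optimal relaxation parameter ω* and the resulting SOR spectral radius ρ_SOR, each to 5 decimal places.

ω* = 1.96307, ρ_SOR = 0.96307

With n=166, ρ(Jacobi) = cos(π/167) = 0.99982.
√(1−ρ_J²) simplifies to sin(π/167) = 0.018811.
Then 2/(1+√(1−ρ_J²)) = 2/(1+0.018811); ω* = 2/1.018811 = 1.96307.
ρ(B_{ω*}) = ω*−1 = 0.96307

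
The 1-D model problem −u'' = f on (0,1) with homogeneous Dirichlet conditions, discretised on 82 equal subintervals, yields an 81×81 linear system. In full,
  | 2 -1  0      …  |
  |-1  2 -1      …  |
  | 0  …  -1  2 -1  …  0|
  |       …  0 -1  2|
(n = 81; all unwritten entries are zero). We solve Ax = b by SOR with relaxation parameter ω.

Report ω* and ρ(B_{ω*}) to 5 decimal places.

½·tridiag(1,0,1) at n=81: λ_k = cos(kπ/82); max |λ| at k=1 ⇒ ρ_J = cos(π/82) ≈ 0.99927.
√(1−ρ_J²) = |sin(π/82)| = 0.038303
[ω*] 2 ÷ (1 + 0.038303) = 2 ÷ 1.038303 = 1.92622.
[ρ_SOR] ω* − 1 = 0.92622.

ω* = 1.92622, ρ_SOR = 0.92622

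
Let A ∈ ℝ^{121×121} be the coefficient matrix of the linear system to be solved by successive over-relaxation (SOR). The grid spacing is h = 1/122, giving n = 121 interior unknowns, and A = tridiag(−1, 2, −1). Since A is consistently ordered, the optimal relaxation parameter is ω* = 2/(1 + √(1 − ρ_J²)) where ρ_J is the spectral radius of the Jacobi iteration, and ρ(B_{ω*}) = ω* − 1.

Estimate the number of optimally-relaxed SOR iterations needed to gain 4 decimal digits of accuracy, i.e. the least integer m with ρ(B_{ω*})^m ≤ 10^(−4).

n=121: λ(B_J) = 1 − λ(A)/2 = cos(kπ/122); k=1 gives ρ_J = 0.9996685.
1 − cos²(π/122) = sin²(π/122) ⇒ √(1−ρ_J²) = sin(π/122) = 0.0257479.
Young: ω* = 2/(1+√(1−ρ_J²)) = 2/(1+0.0257479) = 2/1.0257479 = 1.9497968.
[ρ_SOR] ω* − 1 = 0.9497968.
For 4 digits: m = 4·ln10 / (−ln 0.9497968) = 9.21034/0.0515072 = 178.817; round up → m = 179.

m = 179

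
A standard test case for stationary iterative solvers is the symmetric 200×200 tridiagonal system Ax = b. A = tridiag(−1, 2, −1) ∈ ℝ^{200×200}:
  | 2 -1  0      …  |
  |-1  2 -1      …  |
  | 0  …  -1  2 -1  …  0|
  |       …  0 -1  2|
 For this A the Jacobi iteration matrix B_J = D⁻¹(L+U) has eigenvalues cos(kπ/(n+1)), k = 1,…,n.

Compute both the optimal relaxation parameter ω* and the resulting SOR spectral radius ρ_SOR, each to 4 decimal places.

spectrum of D⁻¹(L+U) = {cos(kπ/201) : 1≤k≤200}; ρ_J = cos(π/201) = 0.9999.
√(1−ρ_J²) = |sin(π/201)| = 0.01563
ω* = 2 / (1 + 0.01563) = 2 / 1.01563 ≈ 1.9692.
and ρ(B_{ω*}) = 1.9692 − 1 = 0.9692.

ω* = 1.9692, ρ_SOR = 0.9692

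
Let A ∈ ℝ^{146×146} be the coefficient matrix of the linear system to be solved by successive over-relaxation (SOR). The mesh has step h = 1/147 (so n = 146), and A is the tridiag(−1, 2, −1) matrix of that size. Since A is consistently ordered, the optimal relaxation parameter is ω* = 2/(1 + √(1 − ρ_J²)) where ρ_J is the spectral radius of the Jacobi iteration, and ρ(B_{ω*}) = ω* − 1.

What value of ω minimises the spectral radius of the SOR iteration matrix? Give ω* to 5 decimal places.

B_J for the 146×146 system has eigenvalues cos(kπ/147); ρ_J = cos(π/147) = 0.99977.
√(1−ρ_J²) simplifies to sin(π/147) = 0.021370.
[ω*] 2 ÷ (1 + 0.021370) = 2 ÷ 1.021370 = 1.95815.
Hence ρ(B_{ω*}) = 1.95815 − 1 = 0.95815.

ω* = 1.95815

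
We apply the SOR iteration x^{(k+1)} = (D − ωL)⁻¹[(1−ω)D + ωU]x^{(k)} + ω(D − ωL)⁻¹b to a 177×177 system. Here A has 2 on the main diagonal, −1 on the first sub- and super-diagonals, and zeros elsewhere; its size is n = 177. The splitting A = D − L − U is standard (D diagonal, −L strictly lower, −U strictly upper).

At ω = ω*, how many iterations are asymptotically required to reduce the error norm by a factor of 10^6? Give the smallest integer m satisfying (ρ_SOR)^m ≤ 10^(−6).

m = 392

B_J for the 177×177 system has eigenvalues cos(kπ/178); ρ_J = cos(π/178) = 0.9998443.
√(1 − cos²(π/178)) = sin(π/178) ≈ 0.0176485.
[ω*] 2 ÷ (1 + 0.0176485) = 2 ÷ 1.0176485 = 1.9653151.
ρ_SOR = ω* − 1 ≈ 0.9653151.
(0.9653151)^m ≤ 10^{−6}  ⇒  m·ln(0.9653151) ≤ −6·ln10  ⇒  m ≥ 391.366  ⇒  m = 392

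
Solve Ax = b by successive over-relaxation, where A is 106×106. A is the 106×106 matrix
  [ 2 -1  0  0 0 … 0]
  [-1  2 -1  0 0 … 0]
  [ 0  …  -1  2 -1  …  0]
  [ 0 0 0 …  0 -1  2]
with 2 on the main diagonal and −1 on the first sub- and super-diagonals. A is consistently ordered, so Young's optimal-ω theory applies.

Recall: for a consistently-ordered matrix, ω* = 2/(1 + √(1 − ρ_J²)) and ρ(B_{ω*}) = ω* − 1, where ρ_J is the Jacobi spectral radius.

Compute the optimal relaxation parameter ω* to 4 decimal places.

ω* = 1.9430

B_J for the 106×106 system has eigenvalues cos(kπ/107); ρ_J = cos(π/107) = 0.9996.
√(1−ρ_J²) simplifies to sin(π/107) = 0.02936.
ω* = 2 / (1 + 0.02936) = 2 / 1.02936 ≈ 1.9430.
and ρ(B_{ω*}) = 1.9430 − 1 = 0.9430.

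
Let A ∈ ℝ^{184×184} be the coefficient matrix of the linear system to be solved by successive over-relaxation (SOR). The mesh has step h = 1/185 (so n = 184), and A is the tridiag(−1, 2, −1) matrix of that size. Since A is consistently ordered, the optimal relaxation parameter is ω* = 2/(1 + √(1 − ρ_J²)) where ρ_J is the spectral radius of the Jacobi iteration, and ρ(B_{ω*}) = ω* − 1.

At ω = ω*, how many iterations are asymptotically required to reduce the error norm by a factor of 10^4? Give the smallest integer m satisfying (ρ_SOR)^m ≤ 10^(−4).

m = 272

spectrum of D⁻¹(L+U) = {cos(kπ/185) : 1≤k≤184}; ρ_J = cos(π/185) = 0.9998558.
√(1−ρ_J²) simplifies to sin(π/185) = 0.0169808.
So ω* = 2/1.0169808 = 1.9666055 (Young).
At ω = 1.9666055 every |λ(B_ω)| = ω−1, so ρ_SOR = 0.9666055.
For 4 digits: m = 4·ln10 / (−ln 0.9666055) = 9.21034/0.0339648 = 271.173; round up → m = 272.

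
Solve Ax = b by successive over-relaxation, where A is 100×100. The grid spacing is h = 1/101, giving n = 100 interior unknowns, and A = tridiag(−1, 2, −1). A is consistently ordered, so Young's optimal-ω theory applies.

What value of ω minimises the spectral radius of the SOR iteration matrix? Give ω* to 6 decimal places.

ω* = 1.939676

B_J for the 100×100 system has eigenvalues cos(kπ/101); ρ_J = cos(π/101) = 0.999516.
√(1 − cos²(π/101)) = sin(π/101) ≈ 0.0310999.
ω* = 2/(1+0.0310999) = 1.939676
ρ_SOR = ω* − 1 ≈ 0.939676.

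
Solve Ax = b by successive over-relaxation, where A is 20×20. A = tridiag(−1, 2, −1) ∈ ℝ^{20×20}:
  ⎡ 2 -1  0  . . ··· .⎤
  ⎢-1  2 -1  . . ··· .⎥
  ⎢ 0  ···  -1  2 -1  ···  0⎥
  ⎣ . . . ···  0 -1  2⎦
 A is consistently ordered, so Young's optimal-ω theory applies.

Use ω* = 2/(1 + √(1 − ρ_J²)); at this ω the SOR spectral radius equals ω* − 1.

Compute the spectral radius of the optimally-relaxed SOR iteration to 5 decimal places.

n=20: λ(B_J) = 1 − λ(A)/2 = cos(kπ/21); k=1 gives ρ_J = 0.98883.
√(1 − cos²(π/21)) = sin(π/21) ≈ 0.149042.
Then 2/(1+√(1−ρ_J²)) = 2/(1+0.149042); ω* = 2/1.149042 = 1.74058.
and ρ(B_{ω*}) = 1.74058 − 1 = 0.74058.

ρ_SOR = 0.74058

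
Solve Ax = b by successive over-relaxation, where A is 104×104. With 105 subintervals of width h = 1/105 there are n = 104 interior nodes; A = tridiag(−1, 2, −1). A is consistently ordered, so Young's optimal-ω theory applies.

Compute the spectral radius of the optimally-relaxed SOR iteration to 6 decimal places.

With n=104, ρ(Jacobi) = cos(π/105) = 0.999552.
1 − cos²(π/105) = sin²(π/105) ⇒ √(1−ρ_J²) = sin(π/105) = 0.0299155.
ω* = 2 / (1 + 0.0299155) = 2 / 1.0299155 ≈ 1.941907.
Hence ρ(B_{ω*}) = 1.941907 − 1 = 0.941907.

ρ_SOR = 0.941907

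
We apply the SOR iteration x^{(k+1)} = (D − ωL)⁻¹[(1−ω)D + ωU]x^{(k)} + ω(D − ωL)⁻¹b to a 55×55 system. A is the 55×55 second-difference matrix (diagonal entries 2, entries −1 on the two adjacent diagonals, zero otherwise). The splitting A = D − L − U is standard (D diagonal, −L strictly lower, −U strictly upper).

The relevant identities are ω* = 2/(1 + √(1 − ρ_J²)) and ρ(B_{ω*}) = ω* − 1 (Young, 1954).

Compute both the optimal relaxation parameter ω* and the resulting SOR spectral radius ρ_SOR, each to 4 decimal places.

n=55: λ(B_J) = 1 − λ(A)/2 = cos(kπ/56); k=1 gives ρ_J = 0.9984.
√(1−ρ_J²) simplifies to sin(π/56) = 0.05607.
Then 2/(1+√(1−ρ_J²)) = 2/(1+0.05607); ω* = 2/1.05607 = 1.8938.
[ρ_SOR] ω* − 1 = 0.8938.

ω* = 1.8938, ρ_SOR = 0.8938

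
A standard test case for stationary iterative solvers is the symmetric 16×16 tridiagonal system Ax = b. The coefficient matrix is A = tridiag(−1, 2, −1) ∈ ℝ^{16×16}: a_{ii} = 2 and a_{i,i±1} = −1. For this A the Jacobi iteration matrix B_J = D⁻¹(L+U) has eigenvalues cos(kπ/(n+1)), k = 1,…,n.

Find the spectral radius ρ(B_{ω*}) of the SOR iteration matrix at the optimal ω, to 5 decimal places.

With n=16, ρ(Jacobi) = cos(π/17) = 0.98297.
√(1−ρ_J²) simplifies to sin(π/17) = 0.183750.
Young: ω* = 2/(1+√(1−ρ_J²)) = 2/(1+0.183750) = 2/1.183750 = 1.68955.
Hence ρ(B_{ω*}) = 1.68955 − 1 = 0.68955.

ρ_SOR = 0.68955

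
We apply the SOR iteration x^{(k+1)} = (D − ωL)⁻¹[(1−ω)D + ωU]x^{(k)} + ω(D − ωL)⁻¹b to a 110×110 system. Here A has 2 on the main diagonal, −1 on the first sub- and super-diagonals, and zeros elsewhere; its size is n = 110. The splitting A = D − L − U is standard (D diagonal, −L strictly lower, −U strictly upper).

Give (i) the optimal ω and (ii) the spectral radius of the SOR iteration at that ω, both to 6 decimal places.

[ρ_J] n=110: ρ(B_J) = cos(π/(n+1)) = cos(π/111) = 0.999600.
√(1 − cos²(π/111)) = sin(π/111) ≈ 0.0282989.
ω* = 2 / (1 + 0.0282989) = 2 / 1.0282989 ≈ 1.944960.
ρ_SOR = ω* − 1 ≈ 0.944960.

ω* = 1.944960, ρ_SOR = 0.944960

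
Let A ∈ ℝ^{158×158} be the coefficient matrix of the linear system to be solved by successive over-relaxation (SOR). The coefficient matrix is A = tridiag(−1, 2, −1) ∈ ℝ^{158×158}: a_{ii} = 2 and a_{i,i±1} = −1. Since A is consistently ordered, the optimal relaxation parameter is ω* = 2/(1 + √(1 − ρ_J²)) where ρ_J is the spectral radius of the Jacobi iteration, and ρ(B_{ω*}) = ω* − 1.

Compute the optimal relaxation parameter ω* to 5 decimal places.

spectrum of D⁻¹(L+U) = {cos(kπ/159) : 1≤k≤158}; ρ_J = cos(π/159) = 0.99980.
√(1−ρ_J²) = |sin(π/159)| = 0.019757
Young: ω* = 2/(1+√(1−ρ_J²)) = 2/(1+0.019757) = 2/1.019757 = 1.96125.
and ρ(B_{ω*}) = 1.96125 − 1 = 0.96125.

ω* = 1.96125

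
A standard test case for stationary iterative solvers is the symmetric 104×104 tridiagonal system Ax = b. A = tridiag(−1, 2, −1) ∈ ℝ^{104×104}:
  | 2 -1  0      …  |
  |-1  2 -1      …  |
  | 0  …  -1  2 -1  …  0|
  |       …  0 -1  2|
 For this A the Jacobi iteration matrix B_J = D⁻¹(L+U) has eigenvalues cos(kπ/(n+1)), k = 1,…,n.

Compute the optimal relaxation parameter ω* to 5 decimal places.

ρ_J = max_k |cos(kπ/105)| = cos(π/105) = 0.99955
√(1−ρ_J²) = |sin(π/105)| = 0.029915
Young: ω* = 2/(1+√(1−ρ_J²)) = 2/(1+0.029915) = 2/1.029915 = 1.94191.
[ρ_SOR] ω* − 1 = 0.94191.

ω* = 1.94191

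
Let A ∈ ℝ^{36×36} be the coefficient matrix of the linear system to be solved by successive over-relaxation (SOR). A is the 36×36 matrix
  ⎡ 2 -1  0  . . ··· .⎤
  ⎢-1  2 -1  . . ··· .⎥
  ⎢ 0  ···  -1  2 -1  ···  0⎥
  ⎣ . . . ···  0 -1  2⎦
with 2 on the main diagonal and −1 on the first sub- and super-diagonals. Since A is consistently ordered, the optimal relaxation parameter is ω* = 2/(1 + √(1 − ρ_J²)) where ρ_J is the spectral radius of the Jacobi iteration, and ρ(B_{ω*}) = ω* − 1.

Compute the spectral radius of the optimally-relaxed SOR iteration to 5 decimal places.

ρ_SOR = 0.84365

ρ_J = max_k |cos(kπ/37)| = cos(π/37) = 0.99640
√(1−ρ_J²) simplifies to sin(π/37) = 0.084806.
[ω*] 2 ÷ (1 + 0.084806) = 2 ÷ 1.084806 = 1.84365.
At ω = 1.84365 every |λ(B_ω)| = ω−1, so ρ_SOR = 0.84365.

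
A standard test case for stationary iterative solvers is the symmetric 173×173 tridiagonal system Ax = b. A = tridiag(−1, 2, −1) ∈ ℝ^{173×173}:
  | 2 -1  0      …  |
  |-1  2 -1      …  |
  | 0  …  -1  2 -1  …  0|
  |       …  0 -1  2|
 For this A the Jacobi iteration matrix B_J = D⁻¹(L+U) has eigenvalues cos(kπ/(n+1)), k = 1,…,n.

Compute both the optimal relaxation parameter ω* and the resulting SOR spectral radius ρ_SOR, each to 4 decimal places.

n=173: λ(B_J) = 1 − λ(A)/2 = cos(kπ/174); k=1 gives ρ_J = 0.9998.
root = sin(π/174) = 0.01805  (since 1−cos² = sin²).
Then 2/(1+√(1−ρ_J²)) = 2/(1+0.01805); ω* = 2/1.01805 = 1.9645.
Hence ρ(B_{ω*}) = 1.9645 − 1 = 0.9645.

ω* = 1.9645, ρ_SOR = 0.9645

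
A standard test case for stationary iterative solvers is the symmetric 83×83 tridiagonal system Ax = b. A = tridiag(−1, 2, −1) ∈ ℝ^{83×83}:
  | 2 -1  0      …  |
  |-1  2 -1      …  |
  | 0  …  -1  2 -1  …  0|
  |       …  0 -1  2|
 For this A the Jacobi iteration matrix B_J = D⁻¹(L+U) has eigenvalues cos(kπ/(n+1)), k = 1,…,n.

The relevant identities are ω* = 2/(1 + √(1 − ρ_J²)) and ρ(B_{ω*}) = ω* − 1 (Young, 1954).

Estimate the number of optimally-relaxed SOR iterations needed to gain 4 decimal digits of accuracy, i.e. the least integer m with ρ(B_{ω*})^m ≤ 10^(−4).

m = 124

spectrum of D⁻¹(L+U) = {cos(kπ/84) : 1≤k≤83}; ρ_J = cos(π/84) = 0.9993007.
1 − cos²(π/84) = sin²(π/84) ⇒ √(1−ρ_J²) = sin(π/84) = 0.0373912.
[ω*] 2 ÷ (1 + 0.0373912) = 2 ÷ 1.0373912 = 1.9279130.
Hence ρ(B_{ω*}) = 1.9279130 − 1 = 0.9279130.
m ≥ 4·ln10 / (−ln 0.9279130) = 123.104; smallest integer m = 124.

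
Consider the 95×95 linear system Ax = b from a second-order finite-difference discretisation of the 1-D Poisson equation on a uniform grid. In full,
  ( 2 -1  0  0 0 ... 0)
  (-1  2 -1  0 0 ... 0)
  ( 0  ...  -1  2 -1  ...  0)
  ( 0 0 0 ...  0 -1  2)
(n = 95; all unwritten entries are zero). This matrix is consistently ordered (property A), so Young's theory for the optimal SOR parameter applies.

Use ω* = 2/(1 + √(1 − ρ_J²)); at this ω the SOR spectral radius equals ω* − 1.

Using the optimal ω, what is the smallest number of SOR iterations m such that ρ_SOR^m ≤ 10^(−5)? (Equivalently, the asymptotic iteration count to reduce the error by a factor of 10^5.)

m = 176

n=95: λ(B_J) = 1 − λ(A)/2 = cos(kπ/96); k=1 gives ρ_J = 0.9994646.
1 − cos²(π/96) = sin²(π/96) ⇒ √(1−ρ_J²) = sin(π/96) = 0.0327191.
So ω* = 2/1.0327191 = 1.9366350 (Young).
Hence ρ(B_{ω*}) = 1.9366350 − 1 = 0.9366350.
ρ_SOR^m ≤ 10^(−5) ⇔ m ≥ 5·ln10/(−ln 0.9366350) = 11.5129/0.0654616 = 175.873; m = ⌈175.873⌉ = 176.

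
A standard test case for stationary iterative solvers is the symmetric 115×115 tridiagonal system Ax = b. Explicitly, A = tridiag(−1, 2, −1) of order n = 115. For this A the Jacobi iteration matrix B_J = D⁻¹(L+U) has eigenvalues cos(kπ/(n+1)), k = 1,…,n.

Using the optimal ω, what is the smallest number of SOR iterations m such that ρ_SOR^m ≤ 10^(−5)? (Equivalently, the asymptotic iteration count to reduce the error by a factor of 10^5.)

m = 213

B_J for the 115×115 system has eigenvalues cos(kπ/116); ρ_J = cos(π/116) = 0.9996333.
√(1−ρ_J²) simplifies to sin(π/116) = 0.0270794.
ω* = 2/(1 + 0.0270794) = 2/1.0270794 = 1.9472691.
ρ(B_{ω*}) = ω*−1 = 0.9472691
m ≥ 5·ln10 / (−ln 0.9472691) = 212.525; smallest integer m = 213.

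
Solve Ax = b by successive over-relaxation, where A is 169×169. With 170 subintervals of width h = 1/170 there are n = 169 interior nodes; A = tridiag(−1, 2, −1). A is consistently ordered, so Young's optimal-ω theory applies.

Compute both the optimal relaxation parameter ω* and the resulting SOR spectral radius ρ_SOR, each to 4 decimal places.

ω* = 1.9637, ρ_SOR = 0.9637

spectrum of D⁻¹(L+U) = {cos(kπ/170) : 1≤k≤169}; ρ_J = cos(π/170) = 0.9998.
root = sin(π/170) = 0.01848  (since 1−cos² = sin²).
[ω*] 2 ÷ (1 + 0.01848) = 2 ÷ 1.01848 = 1.9637.
At ω = 1.9637 every |λ(B_ω)| = ω−1, so ρ_SOR = 0.9637.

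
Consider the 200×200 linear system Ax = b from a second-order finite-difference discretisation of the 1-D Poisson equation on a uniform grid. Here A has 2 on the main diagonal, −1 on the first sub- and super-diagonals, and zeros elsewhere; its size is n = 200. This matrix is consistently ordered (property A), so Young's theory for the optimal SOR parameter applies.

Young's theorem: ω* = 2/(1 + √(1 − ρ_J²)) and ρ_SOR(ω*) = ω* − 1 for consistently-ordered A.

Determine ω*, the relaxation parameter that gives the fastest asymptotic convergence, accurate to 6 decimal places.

½·tridiag(1,0,1) at n=200: λ_k = cos(kπ/201); max |λ| at k=1 ⇒ ρ_J = cos(π/201) ≈ 0.999878.
√(1−ρ_J²) simplifies to sin(π/201) = 0.0156292.
ω* = 2 / (1 + 0.0156292) = 2 / 1.0156292 ≈ 1.969223.
ρ(B_{ω*}) = ω*−1 = 0.969223

ω* = 1.969223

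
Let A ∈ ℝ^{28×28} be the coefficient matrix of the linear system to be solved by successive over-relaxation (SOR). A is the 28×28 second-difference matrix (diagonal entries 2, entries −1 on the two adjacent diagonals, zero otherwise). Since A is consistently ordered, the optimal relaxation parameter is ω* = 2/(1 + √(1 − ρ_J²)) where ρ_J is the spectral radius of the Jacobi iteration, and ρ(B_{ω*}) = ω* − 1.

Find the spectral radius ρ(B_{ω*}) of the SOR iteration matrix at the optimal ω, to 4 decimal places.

B_J for the 28×28 system has eigenvalues cos(kπ/29); ρ_J = cos(π/29) = 0.9941.
root = sin(π/29) = 0.10812  (since 1−cos² = sin²).
ω* = 2/(1 + 0.10812) = 2/1.10812 = 1.8049.
ρ_SOR = ω* − 1 ≈ 0.8049.

ρ_SOR = 0.8049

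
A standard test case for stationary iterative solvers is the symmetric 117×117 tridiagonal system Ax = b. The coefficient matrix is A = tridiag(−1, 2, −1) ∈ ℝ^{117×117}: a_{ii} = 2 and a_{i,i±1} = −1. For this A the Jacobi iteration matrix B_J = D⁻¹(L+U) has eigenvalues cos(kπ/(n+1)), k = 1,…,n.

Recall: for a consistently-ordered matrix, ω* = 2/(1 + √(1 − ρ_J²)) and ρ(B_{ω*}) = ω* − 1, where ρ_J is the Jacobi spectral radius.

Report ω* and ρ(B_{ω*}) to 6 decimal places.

[ρ_J] n=117: ρ(B_J) = cos(π/(n+1)) = cos(π/118) = 0.999646.
√(1−ρ_J²) simplifies to sin(π/118) = 0.0266205.
So ω* = 2/1.0266205 = 1.948140 (Young).
Hence ρ(B_{ω*}) = 1.948140 − 1 = 0.948140.

ω* = 1.948140, ρ_SOR = 0.948140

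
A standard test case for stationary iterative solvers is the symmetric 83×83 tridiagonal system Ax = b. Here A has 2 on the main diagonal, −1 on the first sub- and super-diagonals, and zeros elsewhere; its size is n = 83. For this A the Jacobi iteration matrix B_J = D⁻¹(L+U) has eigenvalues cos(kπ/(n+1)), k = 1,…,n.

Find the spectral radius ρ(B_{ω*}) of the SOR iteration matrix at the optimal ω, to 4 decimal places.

B_J for the 83×83 system has eigenvalues cos(kπ/84); ρ_J = cos(π/84) = 0.9993.
√(1 − cos²(π/84)) = sin(π/84) ≈ 0.03739.
ω* = 2/(1 + 0.03739) = 2/1.03739 = 1.9279.
ρ(B_{ω*}) = ω*−1 = 0.9279

ρ_SOR = 0.9279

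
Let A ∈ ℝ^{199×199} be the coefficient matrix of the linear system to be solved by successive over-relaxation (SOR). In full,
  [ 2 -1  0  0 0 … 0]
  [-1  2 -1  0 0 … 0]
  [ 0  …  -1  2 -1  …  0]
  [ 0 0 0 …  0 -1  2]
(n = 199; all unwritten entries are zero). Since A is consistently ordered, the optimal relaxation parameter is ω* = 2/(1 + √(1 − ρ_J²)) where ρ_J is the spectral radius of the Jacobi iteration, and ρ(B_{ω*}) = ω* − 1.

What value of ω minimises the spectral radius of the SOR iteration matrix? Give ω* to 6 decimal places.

ω* = 1.969071

With n=199, ρ(Jacobi) = cos(π/200) = 0.999877.
√(1−ρ_J²) = |sin(π/200)| = 0.0157073
Young: ω* = 2/(1+√(1−ρ_J²)) = 2/(1+0.0157073) = 2/1.0157073 = 1.969071.
ρ_SOR = ω* − 1 ≈ 0.969071.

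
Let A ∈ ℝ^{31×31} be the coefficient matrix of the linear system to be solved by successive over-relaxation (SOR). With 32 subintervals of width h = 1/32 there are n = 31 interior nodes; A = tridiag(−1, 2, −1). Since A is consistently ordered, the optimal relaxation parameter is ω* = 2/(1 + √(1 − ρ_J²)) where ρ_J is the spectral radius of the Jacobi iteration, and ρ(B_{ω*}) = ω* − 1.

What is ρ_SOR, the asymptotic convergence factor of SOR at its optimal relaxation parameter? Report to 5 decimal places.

ρ_SOR = 0.82147

n=31: λ(B_J) = 1 − λ(A)/2 = cos(kπ/32); k=1 gives ρ_J = 0.99518.
√(1−ρ_J²) simplifies to sin(π/32) = 0.098017.
Then 2/(1+√(1−ρ_J²)) = 2/(1+0.098017); ω* = 2/1.098017 = 1.82147.
[ρ_SOR] ω* − 1 = 0.82147.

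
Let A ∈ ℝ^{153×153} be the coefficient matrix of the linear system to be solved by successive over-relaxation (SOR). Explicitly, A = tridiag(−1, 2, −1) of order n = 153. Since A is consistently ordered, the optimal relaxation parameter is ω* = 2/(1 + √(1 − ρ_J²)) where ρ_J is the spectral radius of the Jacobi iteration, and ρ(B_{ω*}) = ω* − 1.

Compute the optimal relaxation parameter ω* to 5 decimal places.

B_J for the 153×153 system has eigenvalues cos(kπ/154); ρ_J = cos(π/154) = 0.99979.
root = sin(π/154) = 0.020399  (since 1−cos² = sin²).
ω* = 2/(1 + 0.020399) = 2/1.020399 = 1.96002.
Hence ρ(B_{ω*}) = 1.96002 − 1 = 0.96002.

ω* = 1.96002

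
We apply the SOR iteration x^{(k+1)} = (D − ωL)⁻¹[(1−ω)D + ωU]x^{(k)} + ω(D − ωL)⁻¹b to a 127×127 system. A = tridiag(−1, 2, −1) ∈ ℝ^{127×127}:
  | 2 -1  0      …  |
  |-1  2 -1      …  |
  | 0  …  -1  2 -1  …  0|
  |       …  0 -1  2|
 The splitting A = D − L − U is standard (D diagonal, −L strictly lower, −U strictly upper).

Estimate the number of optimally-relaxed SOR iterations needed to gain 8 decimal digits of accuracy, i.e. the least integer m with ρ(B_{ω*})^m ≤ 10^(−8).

[ρ_J] n=127: ρ(B_J) = cos(π/(n+1)) = cos(π/128) = 0.9996988.
root = sin(π/128) = 0.0245412  (since 1−cos² = sin²).
[ω*] 2 ÷ (1 + 0.0245412) = 2 ÷ 1.0245412 = 1.9520933.
At ω = 1.9520933 every |λ(B_ω)| = ω−1, so ρ_SOR = 0.9520933.
ρ_SOR^m ≤ 10^(−8) ⇔ m ≥ 8·ln10/(−ln 0.9520933) = 18.4207/0.0490922 = 375.227; m = ⌈375.227⌉ = 376.

m = 376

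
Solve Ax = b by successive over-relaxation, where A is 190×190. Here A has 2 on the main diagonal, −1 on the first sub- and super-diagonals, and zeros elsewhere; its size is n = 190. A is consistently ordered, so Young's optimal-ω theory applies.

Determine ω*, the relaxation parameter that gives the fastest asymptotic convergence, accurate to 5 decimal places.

[ρ_J] n=190: ρ(B_J) = cos(π/(n+1)) = cos(π/191) = 0.99986.
√(1−ρ_J²) simplifies to sin(π/191) = 0.016447.
Then 2/(1+√(1−ρ_J²)) = 2/(1+0.016447); ω* = 2/1.016447 = 1.96764.
[ρ_SOR] ω* − 1 = 0.96764.

ω* = 1.96764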